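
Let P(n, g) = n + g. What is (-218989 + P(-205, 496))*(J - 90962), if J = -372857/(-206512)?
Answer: 2054052259601763/103256 ≈ 1.9893e+10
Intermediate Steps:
J = 372857/206512 (J = -372857*(-1/206512) = 372857/206512 ≈ 1.8055)
P(n, g) = g + n
(-218989 + P(-205, 496))*(J - 90962) = (-218989 + (496 - 205))*(372857/206512 - 90962) = (-218989 + 291)*(-18784371687/206512) = -218698*(-18784371687/206512) = 2054052259601763/103256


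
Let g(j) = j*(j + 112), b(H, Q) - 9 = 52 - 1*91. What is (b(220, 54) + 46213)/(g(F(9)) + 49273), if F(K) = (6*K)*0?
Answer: 46183/49273 ≈ 0.93729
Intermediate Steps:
b(H, Q) = -30 (b(H, Q) = 9 + (52 - 1*91) = 9 + (52 - 91) = 9 - 39 = -30)
F(K) = 0
g(j) = j*(112 + j)
(b(220, 54) + 46213)/(g(F(9)) + 49273) = (-30 + 46213)/(0*(112 + 0) + 49273) = 46183/(0*112 + 49273) = 46183/(0 + 49273) = 46183/49273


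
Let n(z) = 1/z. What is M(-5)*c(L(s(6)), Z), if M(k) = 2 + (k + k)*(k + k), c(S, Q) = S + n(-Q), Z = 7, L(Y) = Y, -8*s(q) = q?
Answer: -1275/14 ≈ -91.071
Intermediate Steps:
s(q) = -q/8
c(S, Q) = S - 1/Q (c(S, Q) = S + 1/(-Q) = S - 1/Q)
M(k) = 2 + 4*k**2 (M(k) = 2 + (2*k)*(2*k) = 2 + 4*k**2)
M(-5)*c(L(s(6)), Z) = (2 + 4*(-5)**2)*(-1/8*6 - 1/7) = (2 + 4*25)*(-3/4 - 1*1/7) = (2 + 100)*(-3/4 - 1/7) = 102*(-25/28) = -1275/14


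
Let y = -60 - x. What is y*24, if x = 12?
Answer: -1728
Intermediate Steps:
y = -72 (y = -60 - 1*12 = -60 - 12 = -72)
y*24 = -72*24 = -1728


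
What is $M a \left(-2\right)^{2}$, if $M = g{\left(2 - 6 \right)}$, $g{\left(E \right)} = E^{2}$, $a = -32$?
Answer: $-2048$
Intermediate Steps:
$M = 16$ ($M = \left(2 - 6\right)^{2} = \left(-4\right)^{2} = 16$)
$M a \left(-2\right)^{2} = 16 \left(- 32 \left(-2\right)^{2}\right) = 16 \left(\left(-32\right) 4\right) = 16 \left(-128\right) = -2048$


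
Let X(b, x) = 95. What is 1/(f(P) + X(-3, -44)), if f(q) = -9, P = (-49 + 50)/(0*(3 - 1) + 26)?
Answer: 1/86 ≈ 0.011628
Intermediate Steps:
P = 1/26 (P = 1/(0*2 + 26) = 1/(0 + 26) = 1/26 ≈ 0.038462)
1/(f(P) + X(-3, -44)) = 1/(-9 + 95) = 1/86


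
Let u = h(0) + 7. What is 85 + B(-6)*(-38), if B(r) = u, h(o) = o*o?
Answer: -181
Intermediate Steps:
h(o) = o**2
u = 7 (u = 0**2 + 7 = 0 + 7 = 7)
B(r) = 7
85 + B(-6)*(-38) = 85 + 7*(-38) = 85 - 266 = -181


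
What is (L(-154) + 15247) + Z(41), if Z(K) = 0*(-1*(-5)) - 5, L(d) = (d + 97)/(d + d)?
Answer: 4694593/308 ≈ 15242.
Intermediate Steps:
L(d) = (97 + d)/(2*d) (L(d) = (97 + d)/((2*d)) = (97 + d)*(1/(2*d)) = (97 + d)/(2*d))
Z(K) = -5 (Z(K) = 0*5 - 5 = 0 - 5 = -5)
(L(-154) + 15247) + Z(41) = ((½)*(97 - 154)/(-154) + 15247) - 5 = ((½)*(-1/154)*(-57) + 15247) - 5 = (57/308 + 15247) - 5 = 4696133/308 - 5 = 4694593/308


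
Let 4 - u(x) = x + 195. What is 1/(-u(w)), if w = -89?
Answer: 1/102 ≈ 0.0098039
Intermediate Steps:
u(x) = -191 - x (u(x) = 4 - (x + 195) = 4 - (195 + x) = 4 + (-195 - x) = -191 - x)
1/(-u(w)) = 1/(-(-191 - 1*(-89))) = 1/(-(-191 + 89)) = 1/(-1*(-102)) = 1/102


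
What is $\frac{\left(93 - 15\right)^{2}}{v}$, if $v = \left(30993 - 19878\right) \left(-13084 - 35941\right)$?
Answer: $- \frac{52}{4657375} \approx -1.1165 \cdot 10^{-5}$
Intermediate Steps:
$v = -544912875$ ($v = 11115 \left(-49025\right) = -544912875$)
$\frac{\left(93 - 15\right)^{2}}{v} = \frac{\left(93 - 15\right)^{2}}{-544912875} = 78^{2} \left(- \frac{1}{544912875}\right) = 6084 \left(- \frac{1}{544912875}\right) = - \frac{52}{4657375}$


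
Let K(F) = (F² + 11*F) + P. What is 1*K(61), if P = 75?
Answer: 4467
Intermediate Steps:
K(F) = 75 + F² + 11*F (K(F) = (F² + 11*F) + 75 = 75 + F² + 11*F)
1*K(61) = 1*(75 + 61² + 11*61) = 1*(75 + 3721 + 671) = 1*4467 = 4467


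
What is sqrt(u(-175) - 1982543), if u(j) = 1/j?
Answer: I*sqrt(2428615182)/35 ≈ 1408.0*I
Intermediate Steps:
sqrt(u(-175) - 1982543) = sqrt(1/(-175) - 1982543) = sqrt(-1/175 - 1982543) = sqrt(-346945026/175) = I*sqrt(2428615182)/35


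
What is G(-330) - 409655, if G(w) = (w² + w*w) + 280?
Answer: -191575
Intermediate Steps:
G(w) = 280 + 2*w² (G(w) = (w² + w²) + 280 = 2*w² + 280 = 280 + 2*w²)
G(-330) - 409655 = (280 + 2*(-330)²) - 409655 = (280 + 2*108900) - 409655 = (280 + 217800) - 409655 = 218080 - 409655 = -191575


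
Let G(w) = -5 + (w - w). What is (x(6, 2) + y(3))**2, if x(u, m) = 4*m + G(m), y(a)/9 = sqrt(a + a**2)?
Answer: 981 + 108*sqrt(3) ≈ 1168.1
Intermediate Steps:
G(w) = -5 (G(w) = -5 + 0 = -5)
y(a) = 9*sqrt(a + a**2)
x(u, m) = -5 + 4*m (x(u, m) = 4*m - 5 = -5 + 4*m)
(x(6, 2) + y(3))**2 = ((-5 + 4*2) + 9*sqrt(3*(1 + 3)))**2 = ((-5 + 8) + 9*sqrt(3*4))**2 = (3 + 9*sqrt(12))**2 = (3 + 9*(2*sqrt(3)))**2 = (3 + 18*sqrt(3))**2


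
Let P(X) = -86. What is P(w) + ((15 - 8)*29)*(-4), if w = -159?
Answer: -898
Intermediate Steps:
P(w) + ((15 - 8)*29)*(-4) = -86 + ((15 - 8)*29)*(-4) = -86 + (7*29)*(-4) = -86 + 203*(-4) = -86 - 812 = -898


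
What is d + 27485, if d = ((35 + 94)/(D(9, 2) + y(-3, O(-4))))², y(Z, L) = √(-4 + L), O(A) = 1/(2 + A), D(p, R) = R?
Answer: (-5797*I + 329820*√2)/(I + 12*√2) ≈ 27370.0 - 1954.4*I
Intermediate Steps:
d = 16641/(2 + 3*I*√2/2)² (d = ((35 + 94)/(2 + √(-4 + 1/(2 - 4))))² = (129/(2 + √(-4 + 1/(-2))))² = (129/(2 + √(-4 - ½)))² = (129/(2 + √(-9/2)))² = (129/(2 + 3*I*√2/2))² = 16641/(2 + 3*I*√2/2)² ≈ -115.16 - 1954.4*I)
d + 27485 = 66564/(4 + 3*I*√2)² + 27485 = 27485 + 66564/(4 + 3*I*√2)²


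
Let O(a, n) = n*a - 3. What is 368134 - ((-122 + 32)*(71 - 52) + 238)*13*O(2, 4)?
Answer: 463814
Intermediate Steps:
O(a, n) = -3 + a*n (O(a, n) = a*n - 3 = -3 + a*n)
368134 - ((-122 + 32)*(71 - 52) + 238)*13*O(2, 4) = 368134 - ((-122 + 32)*(71 - 52) + 238)*13*(-3 + 2*4) = 368134 - (-90*19 + 238)*13*(-3 + 8) = 368134 - (-1710 + 238)*13*5 = 368134 - (-1472)*65 = 368134 - 1*(-95680) = 368134 + 95680 = 463814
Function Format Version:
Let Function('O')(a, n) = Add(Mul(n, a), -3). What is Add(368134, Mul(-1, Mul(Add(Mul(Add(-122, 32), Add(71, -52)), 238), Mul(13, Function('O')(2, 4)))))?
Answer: 463814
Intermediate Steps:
Function('O')(a, n) = Add(-3, Mul(a, n)) (Function('O')(a, n) = Add(Mul(a, n), -3) = Add(-3, Mul(a, n)))
Add(368134, Mul(-1, Mul(Add(Mul(Add(-122, 32), Add(71, -52)), 238), Mul(13, Function('O')(2, 4))))) = Add(368134, Mul(-1, Mul(Add(Mul(Add(-122, 32), Add(71, -52)), 238), Mul(13, Add(-3, Mul(2, 4)))))) = Add(368134, Mul(-1, Mul(Add(Mul(-90, 19), 238), Mul(13, Add(-3, 8))))) = Add(368134, Mul(-1, Mul(Add(-1710, 238), Mul(13, 5)))) = Add(368134, Mul(-1, Mul(-1472, 65))) = Add(368134, Mul(-1, -95680)) = Add(368134, 95680) = 463814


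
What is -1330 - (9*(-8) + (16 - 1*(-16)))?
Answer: -1290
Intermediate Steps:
-1330 - (9*(-8) + (16 - 1*(-16))) = -1330 - (-72 + (16 + 16)) = -1330 - (-72 + 32) = -1330 - 1*(-40) = -1330 + 40 = -1290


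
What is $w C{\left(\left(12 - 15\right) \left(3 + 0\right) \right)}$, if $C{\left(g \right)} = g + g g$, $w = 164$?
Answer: $11808$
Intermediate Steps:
$C{\left(g \right)} = g + g^{2}$
$w C{\left(\left(12 - 15\right) \left(3 + 0\right) \right)} = 164 \left(12 - 15\right) \left(3 + 0\right) \left(1 + \left(12 - 15\right) \left(3 + 0\right)\right) = 164 \left(-3\right) 3 \left(1 - 9\right) = 164 \left(- 9 \left(1 - 9\right)\right) = 164 \left(\left(-9\right) \left(-8\right)\right) = 164 \cdot 72 = 11808$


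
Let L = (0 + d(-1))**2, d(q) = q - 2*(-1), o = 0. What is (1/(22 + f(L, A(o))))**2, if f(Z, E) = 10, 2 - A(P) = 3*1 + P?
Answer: 1/1024 ≈ 0.00097656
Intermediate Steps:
d(q) = 2 + q (d(q) = q + 2 = 2 + q)
A(P) = -1 - P (A(P) = 2 - (3*1 + P) = 2 - (3 + P) = 2 + (-3 - P) = -1 - P)
L = 1 (L = (0 + (2 - 1))**2 = (0 + 1)**2 = 1**2 = 1)
(1/(22 + f(L, A(o))))**2 = (1/(22 + 10))**2 = (1/32)**2 = 1/1024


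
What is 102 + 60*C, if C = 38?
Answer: 2382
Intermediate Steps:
102 + 60*C = 102 + 60*38 = 102 + 2280 = 2382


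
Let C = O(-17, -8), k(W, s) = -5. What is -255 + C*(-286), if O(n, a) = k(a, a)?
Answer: 1175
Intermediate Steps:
O(n, a) = -5
C = -5
-255 + C*(-286) = -255 - 5*(-286) = -255 + 1430 = 1175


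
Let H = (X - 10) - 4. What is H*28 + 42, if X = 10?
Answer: -70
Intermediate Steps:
H = -4 (H = (10 - 10) - 4 = 0 - 4 = -4)
H*28 + 42 = -4*28 + 42 = -112 + 42 = -70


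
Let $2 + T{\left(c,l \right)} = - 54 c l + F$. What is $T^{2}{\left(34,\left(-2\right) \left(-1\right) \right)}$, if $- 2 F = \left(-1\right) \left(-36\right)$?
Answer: $13630864$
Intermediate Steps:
$F = -18$ ($F = - \frac{\left(-1\right) \left(-36\right)}{2} = \left(- \frac{1}{2}\right) 36 = -18$)
$T{\left(c,l \right)} = -20 - 54 c l$ ($T{\left(c,l \right)} = -2 + \left(- 54 c l - 18\right) = -2 - \left(18 + 54 c l\right) = -20 - 54 c l$)
$T^{2}{\left(34,\left(-2\right) \left(-1\right) \right)} = \left(-20 - 1836 \left(\left(-2\right) \left(-1\right)\right)\right)^{2} = \left(-20 - 1836 \cdot 2\right)^{2} = \left(-20 - 3672\right)^{2} = \left(-3692\right)^{2} = 13630864$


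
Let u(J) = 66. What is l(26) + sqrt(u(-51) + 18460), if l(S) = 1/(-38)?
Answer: -1/38 + sqrt(18526) ≈ 136.08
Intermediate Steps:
l(S) = -1/38
l(26) + sqrt(u(-51) + 18460) = -1/38 + sqrt(66 + 18460) = -1/38 + sqrt(18526)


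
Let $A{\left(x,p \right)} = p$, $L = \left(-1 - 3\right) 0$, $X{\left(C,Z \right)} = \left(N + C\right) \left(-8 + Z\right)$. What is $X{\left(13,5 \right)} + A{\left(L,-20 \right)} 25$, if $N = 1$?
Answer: $-542$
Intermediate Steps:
$X{\left(C,Z \right)} = \left(1 + C\right) \left(-8 + Z\right)$
$L = 0$ ($L = \left(-1 - 3\right) 0 = \left(-4\right) 0 = 0$)
$X{\left(13,5 \right)} + A{\left(L,-20 \right)} 25 = \left(-8 + 5 - 104 + 13 \cdot 5\right) - 500 = \left(-8 + 5 - 104 + 65\right) - 500 = -42 - 500 = -542$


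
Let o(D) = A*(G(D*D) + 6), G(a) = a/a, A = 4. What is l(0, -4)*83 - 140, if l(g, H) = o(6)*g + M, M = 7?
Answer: 441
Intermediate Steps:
G(a) = 1
o(D) = 28 (o(D) = 4*(1 + 6) = 4*7 = 28)
l(g, H) = 7 + 28*g (l(g, H) = 28*g + 7 = 7 + 28*g)
l(0, -4)*83 - 140 = (7 + 28*0)*83 - 140 = (7 + 0)*83 - 140 = 7*83 - 140 = 581 - 140 = 441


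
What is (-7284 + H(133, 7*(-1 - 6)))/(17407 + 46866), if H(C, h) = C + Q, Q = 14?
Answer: -7137/64273 ≈ -0.11104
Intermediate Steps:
H(C, h) = 14 + C (H(C, h) = C + 14 = 14 + C)
(-7284 + H(133, 7*(-1 - 6)))/(17407 + 46866) = (-7284 + (14 + 133))/(17407 + 46866) = (-7284 + 147)/64273 = -7137*1/64273 = -7137/64273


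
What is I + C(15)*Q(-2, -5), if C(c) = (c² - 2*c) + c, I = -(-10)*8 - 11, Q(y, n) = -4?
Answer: -771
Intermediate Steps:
I = 69 (I = -10*(-8) - 11 = 80 - 11 = 69)
C(c) = c² - c
I + C(15)*Q(-2, -5) = 69 + (15*(-1 + 15))*(-4) = 69 + (15*14)*(-4) = 69 + 210*(-4) = 69 - 840 = -771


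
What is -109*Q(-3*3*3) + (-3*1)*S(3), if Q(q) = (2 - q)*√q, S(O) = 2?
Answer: -6 - 9483*I*√3 ≈ -6.0 - 16425.0*I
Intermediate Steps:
Q(q) = √q*(2 - q)
-109*Q(-3*3*3) + (-3*1)*S(3) = -109*√(-3*3*3)*(2 - (-3*3)*3) - 3*1*2 = -109*√(-9*3)*(2 - (-9)*3) - 3*2 = -109*√(-27)*(2 - 1*(-27)) - 6 = -109*3*I*√3*(2 + 27) - 6 = -109*3*I*√3*29 - 6 = -9483*I*√3 - 6 = -6 - 9483*I*√3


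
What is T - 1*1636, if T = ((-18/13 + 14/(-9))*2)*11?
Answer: -198980/117 ≈ -1700.7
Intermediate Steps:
T = -7568/117 (T = ((-18*1/13 + 14*(-1/9))*2)*11 = ((-18/13 - 14/9)*2)*11 = -344/117*2*11 = -688/117*11 = -7568/117 ≈ -64.684)
T - 1*1636 = -7568/117 - 1*1636 = -7568/117 - 1636 = -198980/117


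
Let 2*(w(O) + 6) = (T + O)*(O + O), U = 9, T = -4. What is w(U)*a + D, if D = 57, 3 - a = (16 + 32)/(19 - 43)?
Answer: 252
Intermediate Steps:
a = 5 (a = 3 - (16 + 32)/(19 - 43) = 3 - 48/(-24) = 3 - 48*(-1)/24 = 3 - 1*(-2) = 3 + 2 = 5)
w(O) = -6 + O*(-4 + O) (w(O) = -6 + ((-4 + O)*(O + O))/2 = -6 + ((-4 + O)*(2*O))/2 = -6 + (2*O*(-4 + O))/2 = -6 + O*(-4 + O))
w(U)*a + D = (-6 + 9**2 - 4*9)*5 + 57 = (-6 + 81 - 36)*5 + 57 = 39*5 + 57 = 195 + 57 = 252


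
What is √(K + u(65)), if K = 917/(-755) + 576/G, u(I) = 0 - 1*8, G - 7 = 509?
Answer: I*√8535405615/32465 ≈ 2.8457*I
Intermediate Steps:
G = 516 (G = 7 + 509 = 516)
u(I) = -8 (u(I) = 0 - 8 = -8)
K = -3191/32465 (K = 917/(-755) + 576/516 = 917*(-1/755) + 576*(1/516) = -917/755 + 48/43 = -3191/32465 ≈ -0.098290)
√(K + u(65)) = √(-3191/32465 - 8) = √(-262911/32465) = I*√8535405615/32465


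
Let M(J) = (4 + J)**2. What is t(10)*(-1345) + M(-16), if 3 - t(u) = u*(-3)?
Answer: -44241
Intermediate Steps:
t(u) = 3 + 3*u (t(u) = 3 - u*(-3) = 3 - (-3)*u = 3 + 3*u)
t(10)*(-1345) + M(-16) = (3 + 3*10)*(-1345) + (4 - 16)**2 = (3 + 30)*(-1345) + (-12)**2 = 33*(-1345) + 144 = -44385 + 144 = -44241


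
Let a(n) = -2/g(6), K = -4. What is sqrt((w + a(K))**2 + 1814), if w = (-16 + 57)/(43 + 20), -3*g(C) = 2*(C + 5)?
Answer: sqrt(871581286)/693 ≈ 42.601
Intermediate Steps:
g(C) = -10/3 - 2*C/3 (g(C) = -2*(C + 5)/3 = -2*(5 + C)/3 = -(10 + 2*C)/3 = -10/3 - 2*C/3)
w = 41/63 ≈ 0.65079
a(n) = 3/11 (a(n) = -2/(-10/3 - 2/3*6) = -2/(-10/3 - 4) = -2/(-22/3) = -2*(-3/22) = 3/11)
sqrt((w + a(K))**2 + 1814) = sqrt((41/63 + 3/11)**2 + 1814) = sqrt((640/693)**2 + 1814) = sqrt(409600/480249 + 1814) = sqrt(871581286/480249) = sqrt(871581286)/693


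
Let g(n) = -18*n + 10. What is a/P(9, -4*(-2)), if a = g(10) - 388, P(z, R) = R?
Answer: -279/4 ≈ -69.750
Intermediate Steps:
g(n) = 10 - 18*n
a = -558 (a = (10 - 18*10) - 388 = (10 - 180) - 388 = -170 - 388 = -558)
a/P(9, -4*(-2)) = -558/((-4*(-2))) = -558/8 = -558*⅛ = -279/4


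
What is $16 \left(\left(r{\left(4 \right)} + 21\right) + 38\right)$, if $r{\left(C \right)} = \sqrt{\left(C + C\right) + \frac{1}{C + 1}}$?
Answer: $944 + \frac{16 \sqrt{205}}{5} \approx 989.82$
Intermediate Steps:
$r{\left(C \right)} = \sqrt{\frac{1}{1 + C} + 2 C}$ ($r{\left(C \right)} = \sqrt{2 C + \frac{1}{1 + C}} = \sqrt{\frac{1}{1 + C} + 2 C}$)
$16 \left(\left(r{\left(4 \right)} + 21\right) + 38\right) = 16 \left(\left(\sqrt{\frac{1 + 2 \cdot 4 \left(1 + 4\right)}{1 + 4}} + 21\right) + 38\right) = 16 \left(\left(\sqrt{\frac{1 + 2 \cdot 4 \cdot 5}{5}} + 21\right) + 38\right) = 16 \left(\left(\sqrt{\frac{1 + 40}{5}} + 21\right) + 38\right) = 16 \left(\left(\sqrt{\frac{1}{5} \cdot 41} + 21\right) + 38\right) = 16 \left(\left(\sqrt{\frac{41}{5}} + 21\right) + 38\right) = 16 \left(\left(\frac{\sqrt{205}}{5} + 21\right) + 38\right) = 16 \left(\left(21 + \frac{\sqrt{205}}{5}\right) + 38\right) = 16 \left(59 + \frac{\sqrt{205}}{5}\right) = 944 + \frac{16 \sqrt{205}}{5}$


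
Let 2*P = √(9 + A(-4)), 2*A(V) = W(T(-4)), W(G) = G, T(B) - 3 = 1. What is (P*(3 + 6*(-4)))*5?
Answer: -105*√11/2 ≈ -174.12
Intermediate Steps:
T(B) = 4 (T(B) = 3 + 1 = 4)
A(V) = 2 (A(V) = (½)*4 = 2)
P = √11/2 (P = √(9 + 2)/2 = √11/2 ≈ 1.6583)
(P*(3 + 6*(-4)))*5 = ((√11/2)*(3 + 6*(-4)))*5 = ((√11/2)*(3 - 24))*5 = ((√11/2)*(-21))*5 = -21*√11/2*5 = -105*√11/2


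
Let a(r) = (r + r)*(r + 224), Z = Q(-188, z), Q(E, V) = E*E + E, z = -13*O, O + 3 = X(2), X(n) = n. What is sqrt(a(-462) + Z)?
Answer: 22*sqrt(527) ≈ 505.04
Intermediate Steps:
O = -1 (O = -3 + 2 = -1)
z = 13 (z = -13*(-1) = 13)
Q(E, V) = E + E**2 (Q(E, V) = E**2 + E = E + E**2)
Z = 35156 (Z = -188*(1 - 188) = -188*(-187) = 35156)
a(r) = 2*r*(224 + r) (a(r) = (2*r)*(224 + r) = 2*r*(224 + r))
sqrt(a(-462) + Z) = sqrt(2*(-462)*(224 - 462) + 35156) = sqrt(2*(-462)*(-238) + 35156) = sqrt(219912 + 35156) = sqrt(255068) = 22*sqrt(527)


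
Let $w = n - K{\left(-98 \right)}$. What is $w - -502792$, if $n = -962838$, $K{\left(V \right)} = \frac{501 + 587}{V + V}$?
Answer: $- \frac{22541982}{49} \approx -4.6004 \cdot 10^{5}$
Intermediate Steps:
$K{\left(V \right)} = \frac{544}{V}$ ($K{\left(V \right)} = \frac{1088}{2 V} = 1088 \frac{1}{2 V} = \frac{544}{V}$)
$w = - \frac{47178790}{49}$ ($w = -962838 - \frac{544}{-98} = -962838 - 544 \left(- \frac{1}{98}\right) = -962838 - - \frac{272}{49} = -962838 + \frac{272}{49} = - \frac{47178790}{49} \approx -9.6283 \cdot 10^{5}$)
$w - -502792 = - \frac{47178790}{49} - -502792 = - \frac{47178790}{49} + 502792 = - \frac{22541982}{49}$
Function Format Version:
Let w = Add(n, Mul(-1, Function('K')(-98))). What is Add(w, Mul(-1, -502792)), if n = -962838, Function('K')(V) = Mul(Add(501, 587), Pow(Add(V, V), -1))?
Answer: Rational(-22541982, 49) ≈ -4.6004e+5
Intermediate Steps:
Function('K')(V) = Mul(544, Pow(V, -1)) (Function('K')(V) = Mul(1088, Pow(Mul(2, V), -1)) = Mul(1088, Mul(Rational(1, 2), Pow(V, -1))) = Mul(544, Pow(V, -1)))
w = Rational(-47178790, 49) (w = Add(-962838, Mul(-1, Mul(544, Pow(-98, -1)))) = Add(-962838, Mul(-1, Mul(544, Rational(-1, 98)))) = Add(-962838, Mul(-1, Rational(-272, 49))) = Add(-962838, Rational(272, 49)) = Rational(-47178790, 49) ≈ -9.6283e+5)
Add(w, Mul(-1, -502792)) = Add(Rational(-47178790, 49), Mul(-1, -502792)) = Add(Rational(-47178790, 49), 502792) = Rational(-22541982, 49)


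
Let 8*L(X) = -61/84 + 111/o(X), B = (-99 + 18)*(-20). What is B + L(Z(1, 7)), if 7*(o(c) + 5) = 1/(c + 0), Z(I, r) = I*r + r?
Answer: 177133793/109536 ≈ 1617.1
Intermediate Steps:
Z(I, r) = r + I*r
o(c) = -5 + 1/(7*c) (o(c) = -5 + 1/(7*(c + 0)) = -5 + 1/(7*c))
B = 1620 (B = -81*(-20) = 1620)
L(X) = -61/672 + 111/(8*(-5 + 1/(7*X))) (L(X) = (-61/84 + 111/(-5 + 1/(7*X)))/8 = -61/672 + 111/(8*(-5 + 1/(7*X))))
B + L(Z(1, 7)) = 1620 + (61 - 471821*(1 + 1))/(672*(-1 + 35*(7*(1 + 1)))) = 1620 + (61 - 471821*2)/(672*(-1 + 35*(7*2))) = 1620 + (61 - 67403*14)/(672*(-1 + 35*14)) = 1620 + (61 - 943642)/(672*(-1 + 490)) = 1620 + (1/672)*(-943581)/489 = 1620 + (1/672)*(1/489)*(-943581) = 1620 - 314527/109536 = 177133793/109536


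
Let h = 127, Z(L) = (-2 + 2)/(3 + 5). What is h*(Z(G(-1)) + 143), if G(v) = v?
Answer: 18161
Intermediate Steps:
Z(L) = 0 (Z(L) = 0/8 = 0*(⅛) = 0)
h*(Z(G(-1)) + 143) = 127*(0 + 143) = 127*143 = 18161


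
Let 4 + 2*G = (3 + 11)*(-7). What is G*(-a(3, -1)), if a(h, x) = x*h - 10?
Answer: -663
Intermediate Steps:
a(h, x) = -10 + h*x (a(h, x) = h*x - 10 = -10 + h*x)
G = -51 (G = -2 + ((3 + 11)*(-7))/2 = -2 + (14*(-7))/2 = -2 + (½)*(-98) = -2 - 49 = -51)
G*(-a(3, -1)) = -(-51)*(-10 + 3*(-1)) = -(-51)*(-10 - 3) = -(-51)*(-13) = -51*13 = -663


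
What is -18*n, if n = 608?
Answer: -10944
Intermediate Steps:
-18*n = -18*608 = -10944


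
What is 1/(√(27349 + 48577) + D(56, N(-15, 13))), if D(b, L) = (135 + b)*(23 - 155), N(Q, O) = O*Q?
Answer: -12606/317784509 - √75926/635569018 ≈ -4.0102e-5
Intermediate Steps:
D(b, L) = -17820 - 132*b (D(b, L) = (135 + b)*(-132) = -17820 - 132*b)
1/(√(27349 + 48577) + D(56, N(-15, 13))) = 1/(√(27349 + 48577) + (-17820 - 132*56)) = 1/(√75926 + (-17820 - 7392)) = 1/(√75926 - 25212) = 1/(-25212 + √75926)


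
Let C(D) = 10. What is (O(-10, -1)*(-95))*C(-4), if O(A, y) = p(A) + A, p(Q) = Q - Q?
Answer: 9500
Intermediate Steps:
p(Q) = 0
O(A, y) = A (O(A, y) = 0 + A = A)
(O(-10, -1)*(-95))*C(-4) = -10*(-95)*10 = 950*10 = 9500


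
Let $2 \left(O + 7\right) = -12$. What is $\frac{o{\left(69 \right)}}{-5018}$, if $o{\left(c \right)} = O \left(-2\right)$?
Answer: $- \frac{1}{193} \approx -0.0051813$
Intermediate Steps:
$O = -13$ ($O = -7 + \frac{1}{2} \left(-12\right) = -7 - 6 = -13$)
$o{\left(c \right)} = 26$ ($o{\left(c \right)} = \left(-13\right) \left(-2\right) = 26$)
$\frac{o{\left(69 \right)}}{-5018} = \frac{26}{-5018} = 26 \left(- \frac{1}{5018}\right) = - \frac{1}{193}$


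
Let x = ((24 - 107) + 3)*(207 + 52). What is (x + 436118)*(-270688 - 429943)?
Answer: -291040716138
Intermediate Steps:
x = -20720 (x = (-83 + 3)*259 = -80*259 = -20720)
(x + 436118)*(-270688 - 429943) = (-20720 + 436118)*(-270688 - 429943) = 415398*(-700631) = -291040716138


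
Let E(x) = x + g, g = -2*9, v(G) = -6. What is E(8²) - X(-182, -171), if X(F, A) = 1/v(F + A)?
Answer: 277/6 ≈ 46.167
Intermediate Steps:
g = -18
E(x) = -18 + x (E(x) = x - 18 = -18 + x)
X(F, A) = -⅙ (X(F, A) = 1/(-6) = -⅙)
E(8²) - X(-182, -171) = (-18 + 8²) - 1*(-⅙) = (-18 + 64) + ⅙ = 46 + ⅙ = 277/6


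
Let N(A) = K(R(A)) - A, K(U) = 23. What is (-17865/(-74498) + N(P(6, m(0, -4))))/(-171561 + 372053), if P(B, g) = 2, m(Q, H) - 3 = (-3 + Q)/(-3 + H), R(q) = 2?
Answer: 1582323/14936253016 ≈ 0.00010594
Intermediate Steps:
m(Q, H) = 3 + (-3 + Q)/(-3 + H)
N(A) = 23 - A
(-17865/(-74498) + N(P(6, m(0, -4))))/(-171561 + 372053) = (-17865/(-74498) + (23 - 1*2))/(-171561 + 372053) = (-17865*(-1/74498) + (23 - 2))/200492 = (17865/74498 + 21)*(1/200492) = (1582323/74498)*(1/200492) = 1582323/14936253016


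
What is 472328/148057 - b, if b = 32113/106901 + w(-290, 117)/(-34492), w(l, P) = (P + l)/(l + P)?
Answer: 1577603372694161/545920107285644 ≈ 2.8898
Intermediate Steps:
w(l, P) = 1 (w(l, P) = (P + l)/(P + l) = 1)
b = 1107534695/3687229292 (b = 32113/106901 + 1/(-34492) = 32113*(1/106901) + 1*(-1/34492) = 32113/106901 - 1/34492 = 1107534695/3687229292 ≈ 0.30037)
472328/148057 - b = 472328/148057 - 1*1107534695/3687229292 = 472328*(1/148057) - 1107534695/3687229292 = 472328/148057 - 1107534695/3687229292 = 1577603372694161/545920107285644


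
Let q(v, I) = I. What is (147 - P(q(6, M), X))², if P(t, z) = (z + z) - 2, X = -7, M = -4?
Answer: 26569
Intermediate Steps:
P(t, z) = -2 + 2*z (P(t, z) = 2*z - 2 = -2 + 2*z)
(147 - P(q(6, M), X))² = (147 - (-2 + 2*(-7)))² = (147 - (-2 - 14))² = (147 - 1*(-16))² = (147 + 16)² = 163² = 26569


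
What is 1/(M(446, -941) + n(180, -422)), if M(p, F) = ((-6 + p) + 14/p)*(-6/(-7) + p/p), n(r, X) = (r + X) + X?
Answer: 1561/239147 ≈ 0.0065274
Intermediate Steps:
n(r, X) = r + 2*X (n(r, X) = (X + r) + X = r + 2*X)
M(p, F) = -78/7 + 26/p + 13*p/7 (M(p, F) = (-6 + p + 14/p)*(-6*(-⅐) + 1) = (-6 + p + 14/p)*(6/7 + 1) = (-6 + p + 14/p)*(13/7) = -78/7 + 26/p + 13*p/7)
1/(M(446, -941) + n(180, -422)) = 1/((13/7)*(14 + 446*(-6 + 446))/446 + (180 + 2*(-422))) = 1/((13/7)*(1/446)*(14 + 446*440) + (180 - 844)) = 1/((13/7)*(1/446)*(14 + 196240) - 664) = 1/((13/7)*(1/446)*196254 - 664) = 1/(1275651/1561 - 664) = 1/(239147/1561) = 1561/239147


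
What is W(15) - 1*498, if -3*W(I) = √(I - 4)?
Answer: -498 - √11/3 ≈ -499.11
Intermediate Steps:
W(I) = -√(-4 + I)/3 (W(I) = -√(I - 4)/3 = -√(-4 + I)/3)
W(15) - 1*498 = -√(-4 + 15)/3 - 1*498 = -√11/3 - 498 = -498 - √11/3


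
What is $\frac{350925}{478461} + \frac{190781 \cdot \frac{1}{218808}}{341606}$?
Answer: $\frac{8743458474764147}{11921035341222576} \approx 0.73345$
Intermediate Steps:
$\frac{350925}{478461} + \frac{190781 \cdot \frac{1}{218808}}{341606} = 350925 \cdot \frac{1}{478461} + 190781 \cdot \frac{1}{218808} \cdot \frac{1}{341606} = \frac{116975}{159487} + \frac{190781}{218808} \cdot \frac{1}{341606} = \frac{116975}{159487} + \frac{190781}{74746125648} = \frac{8743458474764147}{11921035341222576}$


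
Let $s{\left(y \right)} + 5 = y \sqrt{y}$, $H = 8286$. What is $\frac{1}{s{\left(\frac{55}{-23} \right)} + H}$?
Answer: $\frac{100754927}{834351716862} + \frac{1265 i \sqrt{1265}}{834351716862} \approx 0.00012076 + 5.3925 \cdot 10^{-8} i$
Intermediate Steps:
$s{\left(y \right)} = -5 + y^{\frac{3}{2}}$ ($s{\left(y \right)} = -5 + y \sqrt{y} = -5 + y^{\frac{3}{2}}$)
$\frac{1}{s{\left(\frac{55}{-23} \right)} + H} = \frac{1}{\left(-5 + \left(\frac{55}{-23}\right)^{\frac{3}{2}}\right) + 8286} = \frac{1}{\left(-5 + \left(55 \left(- \frac{1}{23}\right)\right)^{\frac{3}{2}}\right) + 8286} = \frac{1}{\left(-5 + \left(- \frac{55}{23}\right)^{\frac{3}{2}}\right) + 8286} = \frac{1}{\left(-5 - \frac{55 i \sqrt{1265}}{529}\right) + 8286} = \frac{1}{8281 - \frac{55 i \sqrt{1265}}{529}}$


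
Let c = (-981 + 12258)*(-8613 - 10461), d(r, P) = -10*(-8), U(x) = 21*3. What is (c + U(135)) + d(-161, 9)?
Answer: -215097355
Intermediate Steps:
U(x) = 63
d(r, P) = 80
c = -215097498 (c = 11277*(-19074) = -215097498)
(c + U(135)) + d(-161, 9) = (-215097498 + 63) + 80 = -215097435 + 80 = -215097355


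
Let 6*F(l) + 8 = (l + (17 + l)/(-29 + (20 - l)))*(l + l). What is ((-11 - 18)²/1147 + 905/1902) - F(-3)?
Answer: -6088759/2181594 ≈ -2.7910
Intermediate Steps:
F(l) = -4/3 + l*(l + (17 + l)/(-9 - l))/3 (F(l) = -4/3 + ((l + (17 + l)/(-29 + (20 - l)))*(l + l))/6 = -4/3 + ((l + (17 + l)/(-9 - l))*(2*l))/6 = -4/3 + (2*l*(l + (17 + l)/(-9 - l)))/6 = -4/3 + l*(l + (17 + l)/(-9 - l))/3)
((-11 - 18)²/1147 + 905/1902) - F(-3) = ((-11 - 18)²/1147 + 905/1902) - (-36 + (-3)³ - 21*(-3) + 8*(-3)²)/(3*(9 - 3)) = ((-29)²*(1/1147) + 905*(1/1902)) - (-36 - 27 + 63 + 8*9)/(3*6) = (841*(1/1147) + 905/1902) - (-36 - 27 + 63 + 72)/(3*6) = (841/1147 + 905/1902) - 72/(3*6) = 2637617/2181594 - 1*4 = 2637617/2181594 - 4 = -6088759/2181594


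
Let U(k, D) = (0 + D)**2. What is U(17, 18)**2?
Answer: 104976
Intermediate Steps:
U(k, D) = D**2
U(17, 18)**2 = (18**2)**2 = 324**2 = 104976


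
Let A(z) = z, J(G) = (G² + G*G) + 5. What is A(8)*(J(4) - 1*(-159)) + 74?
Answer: 1642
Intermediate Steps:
J(G) = 5 + 2*G² (J(G) = (G² + G²) + 5 = 2*G² + 5 = 5 + 2*G²)
A(8)*(J(4) - 1*(-159)) + 74 = 8*((5 + 2*4²) - 1*(-159)) + 74 = 8*((5 + 2*16) + 159) + 74 = 8*((5 + 32) + 159) + 74 = 8*(37 + 159) + 74 = 8*196 + 74 = 1568 + 74 = 1642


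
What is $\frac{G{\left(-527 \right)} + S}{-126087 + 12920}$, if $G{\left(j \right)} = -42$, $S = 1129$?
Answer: $- \frac{1087}{113167} \approx -0.0096053$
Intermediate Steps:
$\frac{G{\left(-527 \right)} + S}{-126087 + 12920} = \frac{-42 + 1129}{-126087 + 12920} = \frac{1087}{-113167} = 1087 \left(- \frac{1}{113167}\right) = - \frac{1087}{113167}$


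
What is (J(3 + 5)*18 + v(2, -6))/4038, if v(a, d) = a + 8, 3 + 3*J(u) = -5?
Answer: -19/2019 ≈ -0.0094106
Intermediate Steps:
J(u) = -8/3 (J(u) = -1 + (⅓)*(-5) = -1 - 5/3 = -8/3)
v(a, d) = 8 + a
(J(3 + 5)*18 + v(2, -6))/4038 = (-8/3*18 + (8 + 2))/4038 = (-48 + 10)*(1/4038) = -38*1/4038 = -19/2019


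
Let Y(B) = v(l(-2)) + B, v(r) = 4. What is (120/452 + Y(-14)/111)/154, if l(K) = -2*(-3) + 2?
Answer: 100/87801 ≈ 0.0011389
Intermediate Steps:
l(K) = 8 (l(K) = 6 + 2 = 8)
Y(B) = 4 + B
(120/452 + Y(-14)/111)/154 = (120/452 + (4 - 14)/111)/154 = (120*(1/452) - 10*1/111)*(1/154) = (30/113 - 10/111)*(1/154) = (2200/12543)*(1/154) = 100/87801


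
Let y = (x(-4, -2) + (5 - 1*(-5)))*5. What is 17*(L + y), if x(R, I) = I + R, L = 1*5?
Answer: 425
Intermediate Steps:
L = 5
y = 20 (y = ((-2 - 4) + (5 - 1*(-5)))*5 = (-6 + (5 + 5))*5 = (-6 + 10)*5 = 4*5 = 20)
17*(L + y) = 17*(5 + 20) = 17*25 = 425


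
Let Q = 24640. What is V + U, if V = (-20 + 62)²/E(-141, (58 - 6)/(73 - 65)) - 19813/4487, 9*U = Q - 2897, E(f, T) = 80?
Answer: 1965459383/807660 ≈ 2433.5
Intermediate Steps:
U = 21743/9 (U = (24640 - 2897)/9 = (⅑)*21743 = 21743/9 ≈ 2415.9)
V = 1582507/89740 (V = (-20 + 62)²/80 - 19813/4487 = 42²*(1/80) - 19813*1/4487 = 1764*(1/80) - 19813/4487 = 441/20 - 19813/4487 = 1582507/89740 ≈ 17.634)
V + U = 1582507/89740 + 21743/9 = 1965459383/807660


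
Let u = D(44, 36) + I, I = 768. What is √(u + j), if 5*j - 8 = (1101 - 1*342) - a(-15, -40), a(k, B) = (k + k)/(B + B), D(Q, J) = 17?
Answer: √375330/20 ≈ 30.632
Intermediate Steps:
a(k, B) = k/B (a(k, B) = (2*k)/((2*B)) = (2*k)*(1/(2*B)) = k/B)
u = 785 (u = 17 + 768 = 785)
j = 6133/40 (j = 8/5 + ((1101 - 1*342) - (-15)/(-40))/5 = 8/5 + ((1101 - 342) - (-15)*(-1)/40)/5 = 8/5 + (759 - 1*3/8)/5 = 8/5 + (759 - 3/8)/5 = 8/5 + (⅕)*(6069/8) = 8/5 + 6069/40 = 6133/40 ≈ 153.32)
√(u + j) = √(785 + 6133/40) = √(37533/40) = √375330/20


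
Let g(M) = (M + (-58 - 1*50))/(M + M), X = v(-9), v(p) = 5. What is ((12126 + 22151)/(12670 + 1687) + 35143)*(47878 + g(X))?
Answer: 120765977510028/71785 ≈ 1.6823e+9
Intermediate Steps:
X = 5
g(M) = (-108 + M)/(2*M) (g(M) = (M + (-58 - 50))/((2*M)) = (M - 108)*(1/(2*M)) = (-108 + M)*(1/(2*M)) = (-108 + M)/(2*M))
((12126 + 22151)/(12670 + 1687) + 35143)*(47878 + g(X)) = ((12126 + 22151)/(12670 + 1687) + 35143)*(47878 + (1/2)*(-108 + 5)/5) = (34277/14357 + 35143)*(47878 + (1/2)*(1/5)*(-103)) = (34277*(1/14357) + 35143)*(47878 - 103/10) = (34277/14357 + 35143)*(478677/10) = (504582328/14357)*(478677/10) = 120765977510028/71785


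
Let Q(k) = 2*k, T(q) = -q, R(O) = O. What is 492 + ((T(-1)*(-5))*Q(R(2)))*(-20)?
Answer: 892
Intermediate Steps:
492 + ((T(-1)*(-5))*Q(R(2)))*(-20) = 492 + ((-1*(-1)*(-5))*(2*2))*(-20) = 492 + ((1*(-5))*4)*(-20) = 492 - 5*4*(-20) = 492 - 20*(-20) = 492 + 400 = 892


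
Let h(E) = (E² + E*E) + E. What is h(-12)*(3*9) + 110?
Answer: 7562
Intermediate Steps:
h(E) = E + 2*E² (h(E) = (E² + E²) + E = 2*E² + E = E + 2*E²)
h(-12)*(3*9) + 110 = (-12*(1 + 2*(-12)))*(3*9) + 110 = -12*(1 - 24)*27 + 110 = -12*(-23)*27 + 110 = 276*27 + 110 = 7452 + 110 = 7562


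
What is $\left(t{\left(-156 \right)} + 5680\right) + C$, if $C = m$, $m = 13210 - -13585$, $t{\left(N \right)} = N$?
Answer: $32319$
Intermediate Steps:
$m = 26795$ ($m = 13210 + 13585 = 26795$)
$C = 26795$
$\left(t{\left(-156 \right)} + 5680\right) + C = \left(-156 + 5680\right) + 26795 = 5524 + 26795 = 32319$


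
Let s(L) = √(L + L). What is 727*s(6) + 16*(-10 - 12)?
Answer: -352 + 1454*√3 ≈ 2166.4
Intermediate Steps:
s(L) = √2*√L (s(L) = √(2*L) = √2*√L)
727*s(6) + 16*(-10 - 12) = 727*(√2*√6) + 16*(-10 - 12) = 727*(2*√3) + 16*(-22) = 1454*√3 - 352 = -352 + 1454*√3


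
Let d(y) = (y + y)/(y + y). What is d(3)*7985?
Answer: 7985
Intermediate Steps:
d(y) = 1 (d(y) = (2*y)/((2*y)) = (2*y)*(1/(2*y)) = 1)
d(3)*7985 = 1*7985 = 7985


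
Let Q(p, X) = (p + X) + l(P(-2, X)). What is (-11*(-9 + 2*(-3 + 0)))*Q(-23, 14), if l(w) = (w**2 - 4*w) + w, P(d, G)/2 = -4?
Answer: 13035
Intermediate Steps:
P(d, G) = -8 (P(d, G) = 2*(-4) = -8)
l(w) = w**2 - 3*w
Q(p, X) = 88 + X + p (Q(p, X) = (p + X) - 8*(-3 - 8) = (X + p) - 8*(-11) = (X + p) + 88 = 88 + X + p)
(-11*(-9 + 2*(-3 + 0)))*Q(-23, 14) = (-11*(-9 + 2*(-3 + 0)))*(88 + 14 - 23) = -11*(-9 + 2*(-3))*79 = -11*(-9 - 6)*79 = -11*(-15)*79 = 165*79 = 13035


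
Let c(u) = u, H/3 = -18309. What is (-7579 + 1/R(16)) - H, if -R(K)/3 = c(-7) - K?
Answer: 3267013/69 ≈ 47348.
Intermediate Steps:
H = -54927 (H = 3*(-18309) = -54927)
R(K) = 21 + 3*K (R(K) = -3*(-7 - K) = 21 + 3*K)
(-7579 + 1/R(16)) - H = (-7579 + 1/(21 + 3*16)) - 1*(-54927) = (-7579 + 1/(21 + 48)) + 54927 = (-7579 + 1/69) + 54927 = -522950/69 + 54927 = 3267013/69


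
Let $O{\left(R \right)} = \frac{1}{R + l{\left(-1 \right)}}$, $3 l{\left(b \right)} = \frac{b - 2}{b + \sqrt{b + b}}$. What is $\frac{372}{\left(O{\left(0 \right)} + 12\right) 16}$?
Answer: $\frac{403}{228} + \frac{31 i \sqrt{2}}{228} \approx 1.7675 + 0.19228 i$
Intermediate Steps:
$l{\left(b \right)} = \frac{-2 + b}{3 \left(b + \sqrt{2} \sqrt{b}\right)}$ ($l{\left(b \right)} = \frac{\left(b - 2\right) \frac{1}{b + \sqrt{b + b}}}{3} = \frac{\left(-2 + b\right) \frac{1}{b + \sqrt{2 b}}}{3} = \frac{\left(-2 + b\right) \frac{1}{b + \sqrt{2} \sqrt{b}}}{3} = \frac{\frac{1}{b + \sqrt{2} \sqrt{b}} \left(-2 + b\right)}{3} = \frac{-2 + b}{3 \left(b + \sqrt{2} \sqrt{b}\right)}$)
$O{\left(R \right)} = \frac{1}{R - \frac{1}{-1 + i \sqrt{2}}}$ ($O{\left(R \right)} = \frac{1}{R + \frac{-2 - 1}{3 \left(-1 + \sqrt{2} \sqrt{-1}\right)}} = \frac{1}{R + \frac{1}{3} \frac{1}{-1 + \sqrt{2} i} \left(-3\right)} = \frac{1}{R + \frac{1}{3} \frac{1}{-1 + i \sqrt{2}} \left(-3\right)} = \frac{1}{R - \frac{1}{-1 + i \sqrt{2}}}$)
$\frac{372}{\left(O{\left(0 \right)} + 12\right) 16} = \frac{372}{\left(\frac{i + \sqrt{2}}{i + i 0 + 0 \sqrt{2}} + 12\right) 16} = \frac{372}{\left(\frac{i + \sqrt{2}}{i + 0 + 0} + 12\right) 16} = \frac{372}{\left(\frac{i + \sqrt{2}}{i} + 12\right) 16} = \frac{372}{\left(- i \left(i + \sqrt{2}\right) + 12\right) 16} = \frac{372}{\left(12 - i \left(i + \sqrt{2}\right)\right) 16} = \frac{372}{192 - 16 i \left(i + \sqrt{2}\right)}$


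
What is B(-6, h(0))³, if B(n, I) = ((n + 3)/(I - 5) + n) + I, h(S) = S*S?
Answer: -19683/125 ≈ -157.46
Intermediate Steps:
h(S) = S²
B(n, I) = I + n + (3 + n)/(-5 + I) (B(n, I) = ((3 + n)/(-5 + I) + n) + I = (n + (3 + n)/(-5 + I)) + I = I + n + (3 + n)/(-5 + I))
B(-6, h(0))³ = ((3 + (0²)² - 5*0² - 4*(-6) + 0²*(-6))/(-5 + 0²))³ = ((3 + 0² - 5*0 + 24 + 0*(-6))/(-5 + 0))³ = ((3 + 0 + 0 + 24 + 0)/(-5))³ = (-⅕*27)³ = (-27/5)³ = -19683/125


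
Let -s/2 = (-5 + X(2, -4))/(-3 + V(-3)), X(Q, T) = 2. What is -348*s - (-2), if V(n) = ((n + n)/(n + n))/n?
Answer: 3142/5 ≈ 628.40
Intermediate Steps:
V(n) = 1/n (V(n) = ((2*n)/((2*n)))/n = ((2*n)*(1/(2*n)))/n = 1/n)
s = -9/5 (s = -2*(-5 + 2)/(-3 + 1/(-3)) = -(-6)/(-3 - 1/3) = -(-6)/(-10/3) = -(-6)*(-3)/10 = -2*9/10 = -9/5 ≈ -1.8000)
-348*s - (-2) = -348*(-9/5) - (-2) = 3132/5 - 1*(-2) = 3132/5 + 2 = 3142/5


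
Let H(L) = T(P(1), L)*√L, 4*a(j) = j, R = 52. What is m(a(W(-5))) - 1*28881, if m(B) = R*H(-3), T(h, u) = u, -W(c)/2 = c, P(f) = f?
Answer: -28881 - 156*I*√3 ≈ -28881.0 - 270.2*I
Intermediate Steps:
W(c) = -2*c
a(j) = j/4
H(L) = L^(3/2) (H(L) = L*√L = L^(3/2))
m(B) = -156*I*√3 (m(B) = 52*(-3)^(3/2) = 52*(-3*I*√3) = -156*I*√3)
m(a(W(-5))) - 1*28881 = -156*I*√3 - 1*28881 = -156*I*√3 - 28881 = -28881 - 156*I*√3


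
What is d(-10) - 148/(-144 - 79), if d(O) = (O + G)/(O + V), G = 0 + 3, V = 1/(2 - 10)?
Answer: 24476/18063 ≈ 1.3550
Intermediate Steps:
V = -⅛ (V = 1/(-8) = -⅛ ≈ -0.12500)
G = 3
d(O) = (3 + O)/(-⅛ + O) (d(O) = (O + 3)/(O - ⅛) = (3 + O)/(-⅛ + O))
d(-10) - 148/(-144 - 79) = 8*(3 - 10)/(-1 + 8*(-10)) - 148/(-144 - 79) = 8*(-7)/(-1 - 80) - 148/(-223) = 8*(-7)/(-81) - 148*(-1/223) = 8*(-1/81)*(-7) + 148/223 = 56/81 + 148/223 = 24476/18063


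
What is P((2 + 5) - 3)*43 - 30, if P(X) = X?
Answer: 142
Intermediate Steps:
P((2 + 5) - 3)*43 - 30 = ((2 + 5) - 3)*43 - 30 = (7 - 3)*43 - 30 = 4*43 - 30 = 172 - 30 = 142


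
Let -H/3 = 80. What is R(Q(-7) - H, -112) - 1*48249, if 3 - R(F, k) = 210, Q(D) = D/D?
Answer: -48456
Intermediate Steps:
Q(D) = 1
H = -240 (H = -3*80 = -240)
R(F, k) = -207 (R(F, k) = 3 - 1*210 = 3 - 210 = -207)
R(Q(-7) - H, -112) - 1*48249 = -207 - 1*48249 = -207 - 48249 = -48456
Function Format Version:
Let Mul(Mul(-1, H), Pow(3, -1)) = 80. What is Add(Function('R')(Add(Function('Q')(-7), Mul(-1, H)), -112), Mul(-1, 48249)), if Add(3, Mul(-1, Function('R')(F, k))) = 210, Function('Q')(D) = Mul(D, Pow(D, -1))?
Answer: -48456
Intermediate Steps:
Function('Q')(D) = 1
H = -240 (H = Mul(-3, 80) = -240)
Function('R')(F, k) = -207 (Function('R')(F, k) = Add(3, Mul(-1, 210)) = Add(3, -210) = -207)
Add(Function('R')(Add(Function('Q')(-7), Mul(-1, H)), -112), Mul(-1, 48249)) = Add(-207, Mul(-1, 48249)) = Add(-207, -48249) = -48456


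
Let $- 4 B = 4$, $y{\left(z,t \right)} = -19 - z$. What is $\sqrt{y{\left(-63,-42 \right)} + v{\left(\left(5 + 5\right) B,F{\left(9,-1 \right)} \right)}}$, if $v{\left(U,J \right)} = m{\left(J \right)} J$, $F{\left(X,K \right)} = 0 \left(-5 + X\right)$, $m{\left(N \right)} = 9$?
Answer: $2 \sqrt{11} \approx 6.6332$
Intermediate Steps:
$F{\left(X,K \right)} = 0$
$B = -1$ ($B = \left(- \frac{1}{4}\right) 4 = -1$)
$v{\left(U,J \right)} = 9 J$
$\sqrt{y{\left(-63,-42 \right)} + v{\left(\left(5 + 5\right) B,F{\left(9,-1 \right)} \right)}} = \sqrt{\left(-19 - -63\right) + 9 \cdot 0} = \sqrt{\left(-19 + 63\right) + 0} = \sqrt{44 + 0} = \sqrt{44} = 2 \sqrt{11}$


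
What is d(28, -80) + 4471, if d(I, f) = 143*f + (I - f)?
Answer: -6861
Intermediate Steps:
d(I, f) = I + 142*f
d(28, -80) + 4471 = (28 + 142*(-80)) + 4471 = (28 - 11360) + 4471 = -11332 + 4471 = -6861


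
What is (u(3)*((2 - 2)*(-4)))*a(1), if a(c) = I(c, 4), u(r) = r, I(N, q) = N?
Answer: 0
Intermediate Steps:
a(c) = c
(u(3)*((2 - 2)*(-4)))*a(1) = (3*((2 - 2)*(-4)))*1 = (3*(0*(-4)))*1 = (3*0)*1 = 0*1 = 0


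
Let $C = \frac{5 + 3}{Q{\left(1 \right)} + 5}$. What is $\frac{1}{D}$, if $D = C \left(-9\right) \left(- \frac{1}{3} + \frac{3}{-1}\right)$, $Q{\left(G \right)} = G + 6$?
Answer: $\frac{1}{20} \approx 0.05$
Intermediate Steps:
$Q{\left(G \right)} = 6 + G$
$C = \frac{2}{3}$ ($C = \frac{5 + 3}{\left(6 + 1\right) + 5} = \frac{8}{7 + 5} = \frac{8}{12} = 8 \cdot \frac{1}{12} = \frac{2}{3} \approx 0.66667$)
$D = 20$ ($D = \frac{2}{3} \left(-9\right) \left(- \frac{1}{3} + \frac{3}{-1}\right) = - 6 \left(\left(-1\right) \frac{1}{3} + 3 \left(-1\right)\right) = - 6 \left(- \frac{1}{3} - 3\right) = \left(-6\right) \left(- \frac{10}{3}\right) = 20$)
$\frac{1}{D} = \frac{1}{20}$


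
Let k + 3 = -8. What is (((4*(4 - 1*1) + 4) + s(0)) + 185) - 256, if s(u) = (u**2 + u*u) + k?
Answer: -66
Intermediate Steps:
k = -11 (k = -3 - 8 = -11)
s(u) = -11 + 2*u**2 (s(u) = (u**2 + u*u) - 11 = (u**2 + u**2) - 11 = 2*u**2 - 11 = -11 + 2*u**2)
(((4*(4 - 1*1) + 4) + s(0)) + 185) - 256 = (((4*(4 - 1*1) + 4) + (-11 + 2*0**2)) + 185) - 256 = (((4*(4 - 1) + 4) + (-11 + 2*0)) + 185) - 256 = (((4*3 + 4) + (-11 + 0)) + 185) - 256 = (((12 + 4) - 11) + 185) - 256 = ((16 - 11) + 185) - 256 = (5 + 185) - 256 = 190 - 256 = -66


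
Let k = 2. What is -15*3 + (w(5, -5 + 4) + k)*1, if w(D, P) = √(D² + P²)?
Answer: -43 + √26 ≈ -37.901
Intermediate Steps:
-15*3 + (w(5, -5 + 4) + k)*1 = -15*3 + (√(5² + (-5 + 4)²) + 2)*1 = -45 + (√(25 + (-1)²) + 2)*1 = -45 + (√(25 + 1) + 2)*1 = -45 + (√26 + 2)*1 = -45 + (2 + √26)*1 = -45 + (2 + √26) = -43 + √26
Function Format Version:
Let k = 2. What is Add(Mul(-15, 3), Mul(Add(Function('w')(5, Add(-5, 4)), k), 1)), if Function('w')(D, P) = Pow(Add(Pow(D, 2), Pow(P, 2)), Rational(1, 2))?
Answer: Add(-43, Pow(26, Rational(1, 2))) ≈ -37.901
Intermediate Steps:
Add(Mul(-15, 3), Mul(Add(Function('w')(5, Add(-5, 4)), k), 1)) = Add(Mul(-15, 3), Mul(Add(Pow(Add(Pow(5, 2), Pow(Add(-5, 4), 2)), Rational(1, 2)), 2), 1)) = Add(-45, Mul(Add(Pow(Add(25, Pow(-1, 2)), Rational(1, 2)), 2), 1)) = Add(-45, Mul(Add(Pow(Add(25, 1), Rational(1, 2)), 2), 1)) = Add(-45, Mul(Add(Pow(26, Rational(1, 2)), 2), 1)) = Add(-45, Mul(Add(2, Pow(26, Rational(1, 2))), 1)) = Add(-45, Add(2, Pow(26, Rational(1, 2)))) = Add(-43, Pow(26, Rational(1, 2)))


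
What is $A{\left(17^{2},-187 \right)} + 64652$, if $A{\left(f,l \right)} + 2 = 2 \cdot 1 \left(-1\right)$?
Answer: $64648$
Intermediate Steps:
$A{\left(f,l \right)} = -4$ ($A{\left(f,l \right)} = -2 + 2 \cdot 1 \left(-1\right) = -2 + 2 \left(-1\right) = -2 - 2 = -4$)
$A{\left(17^{2},-187 \right)} + 64652 = -4 + 64652 = 64648$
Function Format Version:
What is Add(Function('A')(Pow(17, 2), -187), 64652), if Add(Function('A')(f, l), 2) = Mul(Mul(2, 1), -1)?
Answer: 64648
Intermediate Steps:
Function('A')(f, l) = -4 (Function('A')(f, l) = Add(-2, Mul(Mul(2, 1), -1)) = Add(-2, Mul(2, -1)) = Add(-2, -2) = -4)
Add(Function('A')(Pow(17, 2), -187), 64652) = Add(-4, 64652) = 64648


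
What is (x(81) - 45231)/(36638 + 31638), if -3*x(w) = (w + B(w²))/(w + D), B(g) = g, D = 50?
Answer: -5927475/8944156 ≈ -0.66272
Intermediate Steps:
x(w) = -(w + w²)/(3*(50 + w)) (x(w) = -(w + w²)/(3*(w + 50)) = -(w + w²)/(3*(50 + w)))
(x(81) - 45231)/(36638 + 31638) = ((⅓)*81*(-1 - 1*81)/(50 + 81) - 45231)/(36638 + 31638) = ((⅓)*81*(-1 - 81)/131 - 45231)/68276 = ((⅓)*81*(1/131)*(-82) - 45231)*(1/68276) = (-2214/131 - 45231)*(1/68276) = -5927475/131*1/68276 = -5927475/8944156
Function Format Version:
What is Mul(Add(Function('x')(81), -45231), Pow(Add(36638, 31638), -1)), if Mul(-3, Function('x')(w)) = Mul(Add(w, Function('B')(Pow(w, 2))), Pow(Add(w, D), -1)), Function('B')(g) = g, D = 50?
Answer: Rational(-5927475, 8944156) ≈ -0.66272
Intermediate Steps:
Function('x')(w) = Mul(Rational(-1, 3), Pow(Add(50, w), -1), Add(w, Pow(w, 2))) (Function('x')(w) = Mul(Rational(-1, 3), Mul(Add(w, Pow(w, 2)), Pow(Add(w, 50), -1))) = Mul(Rational(-1, 3), Mul(Add(w, Pow(w, 2)), Pow(Add(50, w), -1))) = Mul(Rational(-1, 3), Mul(Pow(Add(50, w), -1), Add(w, Pow(w, 2)))) = Mul(Rational(-1, 3), Pow(Add(50, w), -1), Add(w, Pow(w, 2))))
Mul(Add(Function('x')(81), -45231), Pow(Add(36638, 31638), -1)) = Mul(Add(Mul(Rational(1, 3), 81, Pow(Add(50, 81), -1), Add(-1, Mul(-1, 81))), -45231), Pow(Add(36638, 31638), -1)) = Mul(Add(Mul(Rational(1, 3), 81, Pow(131, -1), Add(-1, -81)), -45231), Pow(68276, -1)) = Mul(Add(Mul(Rational(1, 3), 81, Rational(1, 131), -82), -45231), Rational(1, 68276)) = Mul(Add(Rational(-2214, 131), -45231), Rational(1, 68276)) = Mul(Rational(-5927475, 131), Rational(1, 68276)) = Rational(-5927475, 8944156)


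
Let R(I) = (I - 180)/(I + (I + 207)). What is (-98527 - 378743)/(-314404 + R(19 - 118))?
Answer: 95454/62887 ≈ 1.5179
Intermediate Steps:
R(I) = (-180 + I)/(207 + 2*I) (R(I) = (-180 + I)/(I + (207 + I)) = (-180 + I)/(207 + 2*I))
(-98527 - 378743)/(-314404 + R(19 - 118)) = (-98527 - 378743)/(-314404 + (-180 + (19 - 118))/(207 + 2*(19 - 118))) = -477270/(-314404 + (-180 - 99)/(207 + 2*(-99))) = -477270/(-314404 - 279/(207 - 198)) = -477270/(-314404 - 279/9) = -477270/(-314404 + (⅑)*(-279)) = -477270/(-314404 - 31) = -477270/(-314435) = -477270*(-1/314435) = 95454/62887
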